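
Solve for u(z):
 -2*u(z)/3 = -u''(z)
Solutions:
 u(z) = C1*exp(-sqrt(6)*z/3) + C2*exp(sqrt(6)*z/3)


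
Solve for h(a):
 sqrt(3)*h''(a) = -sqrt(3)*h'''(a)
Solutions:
 h(a) = C1 + C2*a + C3*exp(-a)


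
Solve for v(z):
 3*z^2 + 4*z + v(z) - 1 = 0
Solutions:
 v(z) = -3*z^2 - 4*z + 1


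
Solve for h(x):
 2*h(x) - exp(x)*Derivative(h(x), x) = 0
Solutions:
 h(x) = C1*exp(-2*exp(-x))


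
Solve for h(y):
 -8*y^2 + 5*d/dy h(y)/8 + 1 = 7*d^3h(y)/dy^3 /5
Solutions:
 h(y) = C1 + C2*exp(-5*sqrt(14)*y/28) + C3*exp(5*sqrt(14)*y/28) + 64*y^3/15 + 6968*y/125


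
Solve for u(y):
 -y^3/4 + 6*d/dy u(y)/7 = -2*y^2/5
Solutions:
 u(y) = C1 + 7*y^4/96 - 7*y^3/45


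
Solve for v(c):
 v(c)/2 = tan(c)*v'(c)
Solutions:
 v(c) = C1*sqrt(sin(c))


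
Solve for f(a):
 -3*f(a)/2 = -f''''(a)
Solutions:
 f(a) = C1*exp(-2^(3/4)*3^(1/4)*a/2) + C2*exp(2^(3/4)*3^(1/4)*a/2) + C3*sin(2^(3/4)*3^(1/4)*a/2) + C4*cos(2^(3/4)*3^(1/4)*a/2)


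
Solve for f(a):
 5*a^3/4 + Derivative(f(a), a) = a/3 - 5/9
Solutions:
 f(a) = C1 - 5*a^4/16 + a^2/6 - 5*a/9


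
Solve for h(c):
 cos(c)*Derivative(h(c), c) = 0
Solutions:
 h(c) = C1


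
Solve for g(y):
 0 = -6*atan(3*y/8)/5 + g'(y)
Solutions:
 g(y) = C1 + 6*y*atan(3*y/8)/5 - 8*log(9*y^2 + 64)/5


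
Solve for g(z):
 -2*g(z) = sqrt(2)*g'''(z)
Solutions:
 g(z) = C3*exp(-2^(1/6)*z) + (C1*sin(2^(1/6)*sqrt(3)*z/2) + C2*cos(2^(1/6)*sqrt(3)*z/2))*exp(2^(1/6)*z/2)


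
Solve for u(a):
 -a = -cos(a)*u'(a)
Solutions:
 u(a) = C1 + Integral(a/cos(a), a)


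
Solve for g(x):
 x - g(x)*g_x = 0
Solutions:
 g(x) = -sqrt(C1 + x^2)
 g(x) = sqrt(C1 + x^2)


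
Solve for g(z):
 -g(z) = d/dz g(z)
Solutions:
 g(z) = C1*exp(-z)


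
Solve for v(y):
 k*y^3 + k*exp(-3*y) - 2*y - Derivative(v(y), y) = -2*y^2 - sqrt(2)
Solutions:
 v(y) = C1 + k*y^4/4 - k*exp(-3*y)/3 + 2*y^3/3 - y^2 + sqrt(2)*y


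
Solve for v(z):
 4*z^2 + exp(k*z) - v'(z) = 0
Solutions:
 v(z) = C1 + 4*z^3/3 + exp(k*z)/k


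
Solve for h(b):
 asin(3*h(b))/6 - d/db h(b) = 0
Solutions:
 Integral(1/asin(3*_y), (_y, h(b))) = C1 + b/6


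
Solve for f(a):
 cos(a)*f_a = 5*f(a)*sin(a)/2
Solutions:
 f(a) = C1/cos(a)^(5/2)


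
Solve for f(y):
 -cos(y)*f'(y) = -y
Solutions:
 f(y) = C1 + Integral(y/cos(y), y)


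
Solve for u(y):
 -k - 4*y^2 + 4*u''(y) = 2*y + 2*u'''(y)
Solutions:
 u(y) = C1 + C2*y + C3*exp(2*y) + y^4/12 + y^3/4 + y^2*(k + 3)/8


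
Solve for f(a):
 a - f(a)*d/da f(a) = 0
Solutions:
 f(a) = -sqrt(C1 + a^2)
 f(a) = sqrt(C1 + a^2)


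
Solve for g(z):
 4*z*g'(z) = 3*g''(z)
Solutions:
 g(z) = C1 + C2*erfi(sqrt(6)*z/3)


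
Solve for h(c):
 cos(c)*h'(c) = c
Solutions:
 h(c) = C1 + Integral(c/cos(c), c)


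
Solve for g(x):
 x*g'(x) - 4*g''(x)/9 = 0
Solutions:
 g(x) = C1 + C2*erfi(3*sqrt(2)*x/4)


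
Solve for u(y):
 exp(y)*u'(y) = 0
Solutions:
 u(y) = C1


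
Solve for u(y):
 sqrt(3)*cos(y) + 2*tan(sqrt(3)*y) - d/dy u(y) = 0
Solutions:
 u(y) = C1 - 2*sqrt(3)*log(cos(sqrt(3)*y))/3 + sqrt(3)*sin(y)


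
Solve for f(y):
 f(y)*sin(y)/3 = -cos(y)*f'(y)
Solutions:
 f(y) = C1*cos(y)^(1/3)


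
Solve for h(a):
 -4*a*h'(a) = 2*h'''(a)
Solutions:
 h(a) = C1 + Integral(C2*airyai(-2^(1/3)*a) + C3*airybi(-2^(1/3)*a), a)


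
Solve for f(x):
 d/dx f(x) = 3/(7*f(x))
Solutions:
 f(x) = -sqrt(C1 + 42*x)/7
 f(x) = sqrt(C1 + 42*x)/7


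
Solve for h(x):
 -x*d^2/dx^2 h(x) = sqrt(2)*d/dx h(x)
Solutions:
 h(x) = C1 + C2*x^(1 - sqrt(2))


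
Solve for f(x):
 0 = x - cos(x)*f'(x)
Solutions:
 f(x) = C1 + Integral(x/cos(x), x)


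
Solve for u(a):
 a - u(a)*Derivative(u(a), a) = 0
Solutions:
 u(a) = -sqrt(C1 + a^2)
 u(a) = sqrt(C1 + a^2)


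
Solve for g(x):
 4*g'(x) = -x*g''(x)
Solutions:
 g(x) = C1 + C2/x^3


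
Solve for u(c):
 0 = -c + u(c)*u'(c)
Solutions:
 u(c) = -sqrt(C1 + c^2)
 u(c) = sqrt(C1 + c^2)


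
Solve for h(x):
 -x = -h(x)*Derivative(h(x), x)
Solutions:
 h(x) = -sqrt(C1 + x^2)
 h(x) = sqrt(C1 + x^2)


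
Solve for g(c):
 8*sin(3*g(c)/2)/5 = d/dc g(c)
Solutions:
 -8*c/5 + log(cos(3*g(c)/2) - 1)/3 - log(cos(3*g(c)/2) + 1)/3 = C1


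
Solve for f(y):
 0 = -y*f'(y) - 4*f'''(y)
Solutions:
 f(y) = C1 + Integral(C2*airyai(-2^(1/3)*y/2) + C3*airybi(-2^(1/3)*y/2), y)


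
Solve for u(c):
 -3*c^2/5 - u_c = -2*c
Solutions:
 u(c) = C1 - c^3/5 + c^2


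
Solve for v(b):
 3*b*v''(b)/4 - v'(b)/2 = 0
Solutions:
 v(b) = C1 + C2*b^(5/3)


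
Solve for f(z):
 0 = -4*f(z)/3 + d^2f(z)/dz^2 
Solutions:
 f(z) = C1*exp(-2*sqrt(3)*z/3) + C2*exp(2*sqrt(3)*z/3)


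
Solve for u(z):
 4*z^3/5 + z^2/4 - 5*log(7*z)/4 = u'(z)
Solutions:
 u(z) = C1 + z^4/5 + z^3/12 - 5*z*log(z)/4 - 5*z*log(7)/4 + 5*z/4


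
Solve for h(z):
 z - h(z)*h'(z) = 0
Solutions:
 h(z) = -sqrt(C1 + z^2)
 h(z) = sqrt(C1 + z^2)


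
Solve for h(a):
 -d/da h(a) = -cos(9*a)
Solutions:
 h(a) = C1 + sin(9*a)/9


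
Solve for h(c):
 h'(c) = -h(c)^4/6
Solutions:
 h(c) = 2^(1/3)*(1/(C1 + c))^(1/3)
 h(c) = 2^(1/3)*(-1 - sqrt(3)*I)*(1/(C1 + c))^(1/3)/2
 h(c) = 2^(1/3)*(-1 + sqrt(3)*I)*(1/(C1 + c))^(1/3)/2


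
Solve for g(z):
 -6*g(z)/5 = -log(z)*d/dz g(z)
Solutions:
 g(z) = C1*exp(6*li(z)/5)


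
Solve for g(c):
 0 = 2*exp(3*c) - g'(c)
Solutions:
 g(c) = C1 + 2*exp(3*c)/3


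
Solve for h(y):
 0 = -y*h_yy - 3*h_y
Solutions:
 h(y) = C1 + C2/y^2


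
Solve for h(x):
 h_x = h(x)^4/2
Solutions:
 h(x) = 2^(1/3)*(-1/(C1 + 3*x))^(1/3)
 h(x) = 2^(1/3)*(-1/(C1 + x))^(1/3)*(-3^(2/3) - 3*3^(1/6)*I)/6
 h(x) = 2^(1/3)*(-1/(C1 + x))^(1/3)*(-3^(2/3) + 3*3^(1/6)*I)/6


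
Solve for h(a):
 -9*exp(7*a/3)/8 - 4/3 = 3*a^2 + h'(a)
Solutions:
 h(a) = C1 - a^3 - 4*a/3 - 27*exp(7*a/3)/56


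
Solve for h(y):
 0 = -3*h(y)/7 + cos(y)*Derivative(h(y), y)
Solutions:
 h(y) = C1*(sin(y) + 1)^(3/14)/(sin(y) - 1)^(3/14)


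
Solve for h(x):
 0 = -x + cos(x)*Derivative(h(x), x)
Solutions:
 h(x) = C1 + Integral(x/cos(x), x)


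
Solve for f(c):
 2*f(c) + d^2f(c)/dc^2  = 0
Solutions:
 f(c) = C1*sin(sqrt(2)*c) + C2*cos(sqrt(2)*c)


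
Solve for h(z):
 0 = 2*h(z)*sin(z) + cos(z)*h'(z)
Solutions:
 h(z) = C1*cos(z)^2


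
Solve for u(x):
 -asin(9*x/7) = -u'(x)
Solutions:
 u(x) = C1 + x*asin(9*x/7) + sqrt(49 - 81*x^2)/9


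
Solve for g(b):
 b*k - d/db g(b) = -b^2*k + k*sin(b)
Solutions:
 g(b) = C1 + b^3*k/3 + b^2*k/2 + k*cos(b)


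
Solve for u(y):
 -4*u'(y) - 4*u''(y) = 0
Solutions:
 u(y) = C1 + C2*exp(-y)


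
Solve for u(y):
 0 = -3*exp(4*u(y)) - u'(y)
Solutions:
 u(y) = log(-I*(1/(C1 + 12*y))^(1/4))
 u(y) = log(I*(1/(C1 + 12*y))^(1/4))
 u(y) = log(-(1/(C1 + 12*y))^(1/4))
 u(y) = log(1/(C1 + 12*y))/4


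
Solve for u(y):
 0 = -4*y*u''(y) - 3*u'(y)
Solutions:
 u(y) = C1 + C2*y^(1/4)


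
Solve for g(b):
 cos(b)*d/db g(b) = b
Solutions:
 g(b) = C1 + Integral(b/cos(b), b)


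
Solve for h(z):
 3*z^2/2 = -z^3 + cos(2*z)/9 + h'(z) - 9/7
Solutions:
 h(z) = C1 + z^4/4 + z^3/2 + 9*z/7 - sin(2*z)/18


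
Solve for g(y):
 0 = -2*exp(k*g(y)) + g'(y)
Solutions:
 g(y) = Piecewise((log(-1/(C1*k + 2*k*y))/k, Ne(k, 0)), (nan, True))
 g(y) = Piecewise((C1 + 2*y, Eq(k, 0)), (nan, True))


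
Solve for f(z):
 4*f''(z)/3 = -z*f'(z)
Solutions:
 f(z) = C1 + C2*erf(sqrt(6)*z/4)


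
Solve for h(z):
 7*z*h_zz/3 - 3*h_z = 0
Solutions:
 h(z) = C1 + C2*z^(16/7)


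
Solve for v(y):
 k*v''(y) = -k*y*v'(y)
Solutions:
 v(y) = C1 + C2*erf(sqrt(2)*y/2)


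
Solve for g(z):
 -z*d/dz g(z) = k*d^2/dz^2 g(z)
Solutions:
 g(z) = C1 + C2*sqrt(k)*erf(sqrt(2)*z*sqrt(1/k)/2)


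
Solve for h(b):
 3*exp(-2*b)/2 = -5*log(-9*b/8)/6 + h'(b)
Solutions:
 h(b) = C1 + 5*b*log(-b)/6 + 5*b*(-3*log(2) - 1 + 2*log(3))/6 - 3*exp(-2*b)/4


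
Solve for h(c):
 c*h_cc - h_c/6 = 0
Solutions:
 h(c) = C1 + C2*c^(7/6)


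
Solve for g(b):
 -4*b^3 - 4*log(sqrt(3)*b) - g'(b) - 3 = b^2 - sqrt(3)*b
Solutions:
 g(b) = C1 - b^4 - b^3/3 + sqrt(3)*b^2/2 - 4*b*log(b) - b*log(9) + b


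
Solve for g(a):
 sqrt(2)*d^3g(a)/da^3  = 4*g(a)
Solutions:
 g(a) = C3*exp(sqrt(2)*a) + (C1*sin(sqrt(6)*a/2) + C2*cos(sqrt(6)*a/2))*exp(-sqrt(2)*a/2)


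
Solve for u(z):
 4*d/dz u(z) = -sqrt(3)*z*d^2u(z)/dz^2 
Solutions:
 u(z) = C1 + C2*z^(1 - 4*sqrt(3)/3)


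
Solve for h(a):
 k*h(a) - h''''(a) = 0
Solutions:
 h(a) = C1*exp(-a*k^(1/4)) + C2*exp(a*k^(1/4)) + C3*exp(-I*a*k^(1/4)) + C4*exp(I*a*k^(1/4))


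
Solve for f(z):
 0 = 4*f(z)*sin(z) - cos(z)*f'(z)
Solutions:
 f(z) = C1/cos(z)^4


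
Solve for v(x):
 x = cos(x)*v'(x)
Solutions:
 v(x) = C1 + Integral(x/cos(x), x)


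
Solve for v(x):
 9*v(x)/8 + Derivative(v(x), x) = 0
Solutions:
 v(x) = C1*exp(-9*x/8)


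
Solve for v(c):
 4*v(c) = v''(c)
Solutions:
 v(c) = C1*exp(-2*c) + C2*exp(2*c)


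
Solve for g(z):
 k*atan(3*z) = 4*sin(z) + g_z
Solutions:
 g(z) = C1 + k*(z*atan(3*z) - log(9*z^2 + 1)/6) + 4*cos(z)


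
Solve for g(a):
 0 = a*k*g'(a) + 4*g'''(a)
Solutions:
 g(a) = C1 + Integral(C2*airyai(2^(1/3)*a*(-k)^(1/3)/2) + C3*airybi(2^(1/3)*a*(-k)^(1/3)/2), a)


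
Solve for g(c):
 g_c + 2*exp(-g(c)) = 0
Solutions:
 g(c) = log(C1 - 2*c)


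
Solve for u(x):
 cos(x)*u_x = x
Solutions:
 u(x) = C1 + Integral(x/cos(x), x)


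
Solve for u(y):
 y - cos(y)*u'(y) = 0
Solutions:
 u(y) = C1 + Integral(y/cos(y), y)


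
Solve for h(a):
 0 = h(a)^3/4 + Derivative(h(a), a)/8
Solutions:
 h(a) = -sqrt(2)*sqrt(-1/(C1 - 2*a))/2
 h(a) = sqrt(2)*sqrt(-1/(C1 - 2*a))/2


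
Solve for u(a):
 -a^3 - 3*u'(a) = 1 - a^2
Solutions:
 u(a) = C1 - a^4/12 + a^3/9 - a/3


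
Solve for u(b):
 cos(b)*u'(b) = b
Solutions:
 u(b) = C1 + Integral(b/cos(b), b)


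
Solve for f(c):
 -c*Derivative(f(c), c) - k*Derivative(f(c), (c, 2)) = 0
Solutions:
 f(c) = C1 + C2*sqrt(k)*erf(sqrt(2)*c*sqrt(1/k)/2)


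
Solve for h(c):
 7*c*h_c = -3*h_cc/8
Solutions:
 h(c) = C1 + C2*erf(2*sqrt(21)*c/3)


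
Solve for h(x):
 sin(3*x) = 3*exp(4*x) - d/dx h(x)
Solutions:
 h(x) = C1 + 3*exp(4*x)/4 + cos(3*x)/3


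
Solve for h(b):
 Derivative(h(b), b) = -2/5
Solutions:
 h(b) = C1 - 2*b/5


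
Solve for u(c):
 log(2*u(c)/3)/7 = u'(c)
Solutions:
 -7*Integral(1/(log(_y) - log(3) + log(2)), (_y, u(c))) = C1 - c


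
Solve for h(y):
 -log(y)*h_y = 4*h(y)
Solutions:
 h(y) = C1*exp(-4*li(y))


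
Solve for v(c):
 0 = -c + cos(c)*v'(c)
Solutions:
 v(c) = C1 + Integral(c/cos(c), c)


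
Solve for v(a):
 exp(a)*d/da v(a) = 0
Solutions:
 v(a) = C1


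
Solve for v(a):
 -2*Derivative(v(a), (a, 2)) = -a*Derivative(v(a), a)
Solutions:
 v(a) = C1 + C2*erfi(a/2)


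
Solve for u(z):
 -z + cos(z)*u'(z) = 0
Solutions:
 u(z) = C1 + Integral(z/cos(z), z)


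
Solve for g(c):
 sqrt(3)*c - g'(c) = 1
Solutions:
 g(c) = C1 + sqrt(3)*c^2/2 - c


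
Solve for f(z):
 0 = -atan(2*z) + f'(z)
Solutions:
 f(z) = C1 + z*atan(2*z) - log(4*z^2 + 1)/4


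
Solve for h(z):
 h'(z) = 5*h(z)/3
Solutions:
 h(z) = C1*exp(5*z/3)


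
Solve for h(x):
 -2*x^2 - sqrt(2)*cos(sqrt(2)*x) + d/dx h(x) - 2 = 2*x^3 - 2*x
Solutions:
 h(x) = C1 + x^4/2 + 2*x^3/3 - x^2 + 2*x + sin(sqrt(2)*x)


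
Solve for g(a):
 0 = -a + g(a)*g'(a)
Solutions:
 g(a) = -sqrt(C1 + a^2)
 g(a) = sqrt(C1 + a^2)


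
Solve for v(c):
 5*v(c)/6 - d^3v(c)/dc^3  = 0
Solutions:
 v(c) = C3*exp(5^(1/3)*6^(2/3)*c/6) + (C1*sin(2^(2/3)*3^(1/6)*5^(1/3)*c/4) + C2*cos(2^(2/3)*3^(1/6)*5^(1/3)*c/4))*exp(-5^(1/3)*6^(2/3)*c/12)


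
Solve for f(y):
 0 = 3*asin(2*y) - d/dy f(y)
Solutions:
 f(y) = C1 + 3*y*asin(2*y) + 3*sqrt(1 - 4*y^2)/2


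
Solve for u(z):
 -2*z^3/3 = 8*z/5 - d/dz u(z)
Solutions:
 u(z) = C1 + z^4/6 + 4*z^2/5


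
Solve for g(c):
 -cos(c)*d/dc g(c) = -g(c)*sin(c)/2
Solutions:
 g(c) = C1/sqrt(cos(c))


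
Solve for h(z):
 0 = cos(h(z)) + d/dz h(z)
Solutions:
 h(z) = pi - asin((C1 + exp(2*z))/(C1 - exp(2*z)))
 h(z) = asin((C1 + exp(2*z))/(C1 - exp(2*z)))


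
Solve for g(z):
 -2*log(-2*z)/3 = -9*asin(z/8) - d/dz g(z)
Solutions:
 g(z) = C1 + 2*z*log(-z)/3 - 9*z*asin(z/8) - 2*z/3 + 2*z*log(2)/3 - 9*sqrt(64 - z^2)


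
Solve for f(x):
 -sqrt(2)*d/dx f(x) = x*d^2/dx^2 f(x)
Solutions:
 f(x) = C1 + C2*x^(1 - sqrt(2))


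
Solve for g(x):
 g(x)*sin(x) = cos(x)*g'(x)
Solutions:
 g(x) = C1/cos(x)


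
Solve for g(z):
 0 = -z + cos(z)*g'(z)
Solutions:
 g(z) = C1 + Integral(z/cos(z), z)


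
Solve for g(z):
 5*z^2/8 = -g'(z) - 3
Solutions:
 g(z) = C1 - 5*z^3/24 - 3*z


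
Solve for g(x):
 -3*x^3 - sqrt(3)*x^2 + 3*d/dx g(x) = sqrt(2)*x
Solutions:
 g(x) = C1 + x^4/4 + sqrt(3)*x^3/9 + sqrt(2)*x^2/6


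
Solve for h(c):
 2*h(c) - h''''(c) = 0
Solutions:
 h(c) = C1*exp(-2^(1/4)*c) + C2*exp(2^(1/4)*c) + C3*sin(2^(1/4)*c) + C4*cos(2^(1/4)*c)


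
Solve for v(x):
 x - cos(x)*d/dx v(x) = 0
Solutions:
 v(x) = C1 + Integral(x/cos(x), x)


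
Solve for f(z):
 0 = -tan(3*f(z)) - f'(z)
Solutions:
 f(z) = -asin(C1*exp(-3*z))/3 + pi/3
 f(z) = asin(C1*exp(-3*z))/3


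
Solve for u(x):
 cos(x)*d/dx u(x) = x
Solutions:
 u(x) = C1 + Integral(x/cos(x), x)


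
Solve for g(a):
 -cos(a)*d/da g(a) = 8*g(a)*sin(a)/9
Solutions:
 g(a) = C1*cos(a)^(8/9)


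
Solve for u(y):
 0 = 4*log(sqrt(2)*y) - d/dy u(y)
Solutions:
 u(y) = C1 + 4*y*log(y) - 4*y + y*log(4)


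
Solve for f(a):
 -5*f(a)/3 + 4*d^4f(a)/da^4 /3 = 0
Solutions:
 f(a) = C1*exp(-sqrt(2)*5^(1/4)*a/2) + C2*exp(sqrt(2)*5^(1/4)*a/2) + C3*sin(sqrt(2)*5^(1/4)*a/2) + C4*cos(sqrt(2)*5^(1/4)*a/2)


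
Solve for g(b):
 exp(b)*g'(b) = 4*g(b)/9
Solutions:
 g(b) = C1*exp(-4*exp(-b)/9)


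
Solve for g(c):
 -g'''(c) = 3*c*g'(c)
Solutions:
 g(c) = C1 + Integral(C2*airyai(-3^(1/3)*c) + C3*airybi(-3^(1/3)*c), c)


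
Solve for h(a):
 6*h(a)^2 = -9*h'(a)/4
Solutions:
 h(a) = 3/(C1 + 8*a)


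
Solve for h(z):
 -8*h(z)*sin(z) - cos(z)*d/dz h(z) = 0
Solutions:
 h(z) = C1*cos(z)^8


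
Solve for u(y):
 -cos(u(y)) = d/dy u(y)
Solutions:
 u(y) = pi - asin((C1 + exp(2*y))/(C1 - exp(2*y)))
 u(y) = asin((C1 + exp(2*y))/(C1 - exp(2*y)))


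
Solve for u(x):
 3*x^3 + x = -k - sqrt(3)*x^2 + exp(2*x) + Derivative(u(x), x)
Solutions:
 u(x) = C1 + k*x + 3*x^4/4 + sqrt(3)*x^3/3 + x^2/2 - exp(2*x)/2


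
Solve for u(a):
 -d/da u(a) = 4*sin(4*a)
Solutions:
 u(a) = C1 + cos(4*a)


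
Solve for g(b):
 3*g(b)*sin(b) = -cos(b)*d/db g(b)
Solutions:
 g(b) = C1*cos(b)^3


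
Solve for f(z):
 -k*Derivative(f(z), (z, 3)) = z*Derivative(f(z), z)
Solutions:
 f(z) = C1 + Integral(C2*airyai(z*(-1/k)^(1/3)) + C3*airybi(z*(-1/k)^(1/3)), z)


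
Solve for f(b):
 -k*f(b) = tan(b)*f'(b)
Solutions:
 f(b) = C1*exp(-k*log(sin(b)))


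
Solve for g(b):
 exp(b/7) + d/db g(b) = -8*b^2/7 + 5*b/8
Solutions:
 g(b) = C1 - 8*b^3/21 + 5*b^2/16 - 7*exp(b/7)


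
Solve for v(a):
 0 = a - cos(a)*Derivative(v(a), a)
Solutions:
 v(a) = C1 + Integral(a/cos(a), a)


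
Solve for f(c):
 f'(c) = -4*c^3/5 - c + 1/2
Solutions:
 f(c) = C1 - c^4/5 - c^2/2 + c/2


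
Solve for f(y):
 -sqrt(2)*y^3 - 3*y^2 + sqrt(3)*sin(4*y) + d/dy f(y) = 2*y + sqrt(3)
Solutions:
 f(y) = C1 + sqrt(2)*y^4/4 + y^3 + y^2 + sqrt(3)*y + sqrt(3)*cos(4*y)/4


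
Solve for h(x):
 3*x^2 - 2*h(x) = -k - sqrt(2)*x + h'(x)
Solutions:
 h(x) = C1*exp(-2*x) + k/2 + 3*x^2/2 - 3*x/2 + sqrt(2)*x/2 - sqrt(2)/4 + 3/4


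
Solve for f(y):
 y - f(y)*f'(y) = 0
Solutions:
 f(y) = -sqrt(C1 + y^2)
 f(y) = sqrt(C1 + y^2)


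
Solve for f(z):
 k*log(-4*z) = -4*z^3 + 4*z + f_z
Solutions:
 f(z) = C1 + k*z*log(-z) + k*z*(-1 + 2*log(2)) + z^4 - 2*z^2


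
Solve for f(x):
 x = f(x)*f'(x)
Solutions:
 f(x) = -sqrt(C1 + x^2)
 f(x) = sqrt(C1 + x^2)


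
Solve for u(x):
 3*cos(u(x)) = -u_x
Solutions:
 u(x) = pi - asin((C1 + exp(6*x))/(C1 - exp(6*x)))
 u(x) = asin((C1 + exp(6*x))/(C1 - exp(6*x)))


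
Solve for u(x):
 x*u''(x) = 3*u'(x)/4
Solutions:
 u(x) = C1 + C2*x^(7/4)


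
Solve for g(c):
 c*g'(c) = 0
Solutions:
 g(c) = C1


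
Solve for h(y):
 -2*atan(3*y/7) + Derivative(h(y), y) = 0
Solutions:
 h(y) = C1 + 2*y*atan(3*y/7) - 7*log(9*y^2 + 49)/3


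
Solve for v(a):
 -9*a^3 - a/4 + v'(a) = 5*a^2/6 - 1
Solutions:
 v(a) = C1 + 9*a^4/4 + 5*a^3/18 + a^2/8 - a


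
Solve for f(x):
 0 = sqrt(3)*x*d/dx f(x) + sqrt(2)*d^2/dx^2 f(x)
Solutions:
 f(x) = C1 + C2*erf(6^(1/4)*x/2)


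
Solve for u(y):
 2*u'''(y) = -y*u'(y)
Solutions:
 u(y) = C1 + Integral(C2*airyai(-2^(2/3)*y/2) + C3*airybi(-2^(2/3)*y/2), y)


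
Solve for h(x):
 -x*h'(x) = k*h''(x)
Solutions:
 h(x) = C1 + C2*sqrt(k)*erf(sqrt(2)*x*sqrt(1/k)/2)


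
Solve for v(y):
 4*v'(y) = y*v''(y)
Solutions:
 v(y) = C1 + C2*y^5


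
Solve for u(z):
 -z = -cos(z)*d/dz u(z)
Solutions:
 u(z) = C1 + Integral(z/cos(z), z)


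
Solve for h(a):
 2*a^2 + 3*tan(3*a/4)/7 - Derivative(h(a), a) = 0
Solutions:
 h(a) = C1 + 2*a^3/3 - 4*log(cos(3*a/4))/7


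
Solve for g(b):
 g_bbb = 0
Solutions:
 g(b) = C1 + C2*b + C3*b^2


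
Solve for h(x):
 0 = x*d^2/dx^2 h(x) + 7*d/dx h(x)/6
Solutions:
 h(x) = C1 + C2/x^(1/6)


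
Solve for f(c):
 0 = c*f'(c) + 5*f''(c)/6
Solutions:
 f(c) = C1 + C2*erf(sqrt(15)*c/5)


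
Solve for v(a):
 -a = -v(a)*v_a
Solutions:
 v(a) = -sqrt(C1 + a^2)
 v(a) = sqrt(C1 + a^2)


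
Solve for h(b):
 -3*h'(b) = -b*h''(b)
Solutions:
 h(b) = C1 + C2*b^4


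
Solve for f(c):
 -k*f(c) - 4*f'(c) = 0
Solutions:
 f(c) = C1*exp(-c*k/4)


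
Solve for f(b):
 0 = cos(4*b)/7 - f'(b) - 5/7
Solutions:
 f(b) = C1 - 5*b/7 + sin(4*b)/28


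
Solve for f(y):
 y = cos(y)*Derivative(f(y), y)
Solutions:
 f(y) = C1 + Integral(y/cos(y), y)


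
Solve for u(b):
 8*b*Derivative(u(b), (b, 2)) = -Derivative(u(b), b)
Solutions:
 u(b) = C1 + C2*b^(7/8)


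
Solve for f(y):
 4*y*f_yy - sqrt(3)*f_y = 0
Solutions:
 f(y) = C1 + C2*y^(sqrt(3)/4 + 1)


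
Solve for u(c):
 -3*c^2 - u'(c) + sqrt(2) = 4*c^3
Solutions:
 u(c) = C1 - c^4 - c^3 + sqrt(2)*c


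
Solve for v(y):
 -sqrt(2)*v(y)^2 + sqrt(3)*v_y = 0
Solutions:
 v(y) = -3/(C1 + sqrt(6)*y)


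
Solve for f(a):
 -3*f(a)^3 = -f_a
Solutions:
 f(a) = -sqrt(2)*sqrt(-1/(C1 + 3*a))/2
 f(a) = sqrt(2)*sqrt(-1/(C1 + 3*a))/2


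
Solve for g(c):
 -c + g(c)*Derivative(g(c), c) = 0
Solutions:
 g(c) = -sqrt(C1 + c^2)
 g(c) = sqrt(C1 + c^2)


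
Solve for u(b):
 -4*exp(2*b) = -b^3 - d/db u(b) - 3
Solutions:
 u(b) = C1 - b^4/4 - 3*b + 2*exp(2*b)


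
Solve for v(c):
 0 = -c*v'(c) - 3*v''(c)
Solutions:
 v(c) = C1 + C2*erf(sqrt(6)*c/6)


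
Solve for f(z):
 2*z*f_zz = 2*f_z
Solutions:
 f(z) = C1 + C2*z^2


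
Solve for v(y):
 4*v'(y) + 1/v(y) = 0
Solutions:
 v(y) = -sqrt(C1 - 2*y)/2
 v(y) = sqrt(C1 - 2*y)/2


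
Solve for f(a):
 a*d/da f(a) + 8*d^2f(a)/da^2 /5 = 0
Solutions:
 f(a) = C1 + C2*erf(sqrt(5)*a/4)


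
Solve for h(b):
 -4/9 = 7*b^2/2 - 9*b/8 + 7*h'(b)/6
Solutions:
 h(b) = C1 - b^3 + 27*b^2/56 - 8*b/21


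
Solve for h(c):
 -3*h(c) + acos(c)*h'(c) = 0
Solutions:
 h(c) = C1*exp(3*Integral(1/acos(c), c))


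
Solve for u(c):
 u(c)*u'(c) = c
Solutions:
 u(c) = -sqrt(C1 + c^2)
 u(c) = sqrt(C1 + c^2)


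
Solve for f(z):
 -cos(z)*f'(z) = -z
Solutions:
 f(z) = C1 + Integral(z/cos(z), z)


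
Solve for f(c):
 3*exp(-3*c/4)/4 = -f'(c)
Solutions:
 f(c) = C1 + exp(-3*c/4)


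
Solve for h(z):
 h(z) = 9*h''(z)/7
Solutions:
 h(z) = C1*exp(-sqrt(7)*z/3) + C2*exp(sqrt(7)*z/3)


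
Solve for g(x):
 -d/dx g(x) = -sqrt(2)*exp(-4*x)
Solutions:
 g(x) = C1 - sqrt(2)*exp(-4*x)/4


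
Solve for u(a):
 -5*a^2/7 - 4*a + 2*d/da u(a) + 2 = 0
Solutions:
 u(a) = C1 + 5*a^3/42 + a^2 - a


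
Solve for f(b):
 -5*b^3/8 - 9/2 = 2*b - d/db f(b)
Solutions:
 f(b) = C1 + 5*b^4/32 + b^2 + 9*b/2


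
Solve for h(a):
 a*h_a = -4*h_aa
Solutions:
 h(a) = C1 + C2*erf(sqrt(2)*a/4)


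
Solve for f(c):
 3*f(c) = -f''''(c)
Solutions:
 f(c) = (C1*sin(sqrt(2)*3^(1/4)*c/2) + C2*cos(sqrt(2)*3^(1/4)*c/2))*exp(-sqrt(2)*3^(1/4)*c/2) + (C3*sin(sqrt(2)*3^(1/4)*c/2) + C4*cos(sqrt(2)*3^(1/4)*c/2))*exp(sqrt(2)*3^(1/4)*c/2)


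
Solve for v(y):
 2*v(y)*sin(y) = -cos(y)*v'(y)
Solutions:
 v(y) = C1*cos(y)^2


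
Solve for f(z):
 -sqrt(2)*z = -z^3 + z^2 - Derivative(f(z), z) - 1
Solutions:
 f(z) = C1 - z^4/4 + z^3/3 + sqrt(2)*z^2/2 - z


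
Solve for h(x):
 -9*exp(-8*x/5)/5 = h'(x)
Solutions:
 h(x) = C1 + 9*exp(-8*x/5)/8


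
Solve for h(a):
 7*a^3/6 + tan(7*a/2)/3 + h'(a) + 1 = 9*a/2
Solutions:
 h(a) = C1 - 7*a^4/24 + 9*a^2/4 - a + 2*log(cos(7*a/2))/21


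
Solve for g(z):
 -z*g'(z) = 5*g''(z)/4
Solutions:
 g(z) = C1 + C2*erf(sqrt(10)*z/5)


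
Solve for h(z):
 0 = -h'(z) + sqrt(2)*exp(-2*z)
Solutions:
 h(z) = C1 - sqrt(2)*exp(-2*z)/2


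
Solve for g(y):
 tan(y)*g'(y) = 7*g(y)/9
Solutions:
 g(y) = C1*sin(y)^(7/9)


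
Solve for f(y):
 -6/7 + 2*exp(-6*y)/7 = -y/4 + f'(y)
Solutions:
 f(y) = C1 + y^2/8 - 6*y/7 - exp(-6*y)/21


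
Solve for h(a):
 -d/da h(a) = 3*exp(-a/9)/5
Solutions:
 h(a) = C1 + 27*exp(-a/9)/5


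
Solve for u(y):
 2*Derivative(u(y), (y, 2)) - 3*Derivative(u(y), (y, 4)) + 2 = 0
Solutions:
 u(y) = C1 + C2*y + C3*exp(-sqrt(6)*y/3) + C4*exp(sqrt(6)*y/3) - y^2/2


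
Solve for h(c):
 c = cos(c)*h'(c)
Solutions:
 h(c) = C1 + Integral(c/cos(c), c)


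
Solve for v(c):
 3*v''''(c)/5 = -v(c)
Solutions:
 v(c) = (C1*sin(sqrt(2)*3^(3/4)*5^(1/4)*c/6) + C2*cos(sqrt(2)*3^(3/4)*5^(1/4)*c/6))*exp(-sqrt(2)*3^(3/4)*5^(1/4)*c/6) + (C3*sin(sqrt(2)*3^(3/4)*5^(1/4)*c/6) + C4*cos(sqrt(2)*3^(3/4)*5^(1/4)*c/6))*exp(sqrt(2)*3^(3/4)*5^(1/4)*c/6)


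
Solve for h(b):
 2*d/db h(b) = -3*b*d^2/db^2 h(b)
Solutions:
 h(b) = C1 + C2*b^(1/3)


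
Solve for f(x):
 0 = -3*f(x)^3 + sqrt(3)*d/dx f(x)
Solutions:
 f(x) = -sqrt(2)*sqrt(-1/(C1 + sqrt(3)*x))/2
 f(x) = sqrt(2)*sqrt(-1/(C1 + sqrt(3)*x))/2


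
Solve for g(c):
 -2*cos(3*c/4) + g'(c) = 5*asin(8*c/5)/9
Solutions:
 g(c) = C1 + 5*c*asin(8*c/5)/9 + 5*sqrt(25 - 64*c^2)/72 + 8*sin(3*c/4)/3


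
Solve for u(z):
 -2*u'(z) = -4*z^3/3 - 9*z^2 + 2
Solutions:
 u(z) = C1 + z^4/6 + 3*z^3/2 - z


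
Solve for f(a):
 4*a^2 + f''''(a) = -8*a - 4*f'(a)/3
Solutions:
 f(a) = C1 + C4*exp(-6^(2/3)*a/3) - a^3 - 3*a^2 + (C2*sin(2^(2/3)*3^(1/6)*a/2) + C3*cos(2^(2/3)*3^(1/6)*a/2))*exp(6^(2/3)*a/6)


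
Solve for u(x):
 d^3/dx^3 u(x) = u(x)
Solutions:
 u(x) = C3*exp(x) + (C1*sin(sqrt(3)*x/2) + C2*cos(sqrt(3)*x/2))*exp(-x/2)


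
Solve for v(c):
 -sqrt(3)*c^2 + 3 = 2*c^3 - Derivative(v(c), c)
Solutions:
 v(c) = C1 + c^4/2 + sqrt(3)*c^3/3 - 3*c


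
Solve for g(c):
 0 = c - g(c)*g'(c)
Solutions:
 g(c) = -sqrt(C1 + c^2)
 g(c) = sqrt(C1 + c^2)


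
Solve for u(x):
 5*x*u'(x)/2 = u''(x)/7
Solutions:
 u(x) = C1 + C2*erfi(sqrt(35)*x/2)


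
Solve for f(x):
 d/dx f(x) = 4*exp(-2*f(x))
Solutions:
 f(x) = log(-sqrt(C1 + 8*x))
 f(x) = log(C1 + 8*x)/2


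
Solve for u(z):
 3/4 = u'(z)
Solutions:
 u(z) = C1 + 3*z/4


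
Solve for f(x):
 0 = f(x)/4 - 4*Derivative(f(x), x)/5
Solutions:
 f(x) = C1*exp(5*x/16)


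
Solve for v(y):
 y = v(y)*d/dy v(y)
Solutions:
 v(y) = -sqrt(C1 + y^2)
 v(y) = sqrt(C1 + y^2)


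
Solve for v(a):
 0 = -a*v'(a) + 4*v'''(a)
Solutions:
 v(a) = C1 + Integral(C2*airyai(2^(1/3)*a/2) + C3*airybi(2^(1/3)*a/2), a)


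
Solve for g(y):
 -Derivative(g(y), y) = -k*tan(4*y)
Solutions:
 g(y) = C1 - k*log(cos(4*y))/4


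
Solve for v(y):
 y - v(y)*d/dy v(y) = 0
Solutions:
 v(y) = -sqrt(C1 + y^2)
 v(y) = sqrt(C1 + y^2)


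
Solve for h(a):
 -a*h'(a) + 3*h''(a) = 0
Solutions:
 h(a) = C1 + C2*erfi(sqrt(6)*a/6)


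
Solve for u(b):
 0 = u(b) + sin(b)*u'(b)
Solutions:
 u(b) = C1*sqrt(cos(b) + 1)/sqrt(cos(b) - 1)


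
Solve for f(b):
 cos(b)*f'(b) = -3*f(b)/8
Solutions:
 f(b) = C1*(sin(b) - 1)^(3/16)/(sin(b) + 1)^(3/16)


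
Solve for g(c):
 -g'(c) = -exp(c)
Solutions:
 g(c) = C1 + exp(c)


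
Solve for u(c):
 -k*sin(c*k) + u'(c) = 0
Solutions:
 u(c) = C1 - cos(c*k)


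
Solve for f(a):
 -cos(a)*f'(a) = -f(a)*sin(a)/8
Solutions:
 f(a) = C1/cos(a)^(1/8)


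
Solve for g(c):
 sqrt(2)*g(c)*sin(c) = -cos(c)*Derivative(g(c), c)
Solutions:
 g(c) = C1*cos(c)^(sqrt(2))


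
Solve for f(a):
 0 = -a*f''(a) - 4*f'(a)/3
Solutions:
 f(a) = C1 + C2/a^(1/3)


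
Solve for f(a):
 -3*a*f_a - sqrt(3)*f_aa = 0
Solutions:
 f(a) = C1 + C2*erf(sqrt(2)*3^(1/4)*a/2)


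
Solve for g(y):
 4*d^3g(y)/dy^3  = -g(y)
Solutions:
 g(y) = C3*exp(-2^(1/3)*y/2) + (C1*sin(2^(1/3)*sqrt(3)*y/4) + C2*cos(2^(1/3)*sqrt(3)*y/4))*exp(2^(1/3)*y/4)


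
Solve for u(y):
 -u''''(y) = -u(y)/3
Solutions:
 u(y) = C1*exp(-3^(3/4)*y/3) + C2*exp(3^(3/4)*y/3) + C3*sin(3^(3/4)*y/3) + C4*cos(3^(3/4)*y/3)


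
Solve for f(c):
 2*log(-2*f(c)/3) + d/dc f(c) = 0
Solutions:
 Integral(1/(log(-_y) - log(3) + log(2)), (_y, f(c)))/2 = C1 - c


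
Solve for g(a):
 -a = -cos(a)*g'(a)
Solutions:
 g(a) = C1 + Integral(a/cos(a), a)


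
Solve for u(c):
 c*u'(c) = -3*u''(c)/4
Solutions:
 u(c) = C1 + C2*erf(sqrt(6)*c/3)


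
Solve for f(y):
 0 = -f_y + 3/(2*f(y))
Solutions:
 f(y) = -sqrt(C1 + 3*y)
 f(y) = sqrt(C1 + 3*y)


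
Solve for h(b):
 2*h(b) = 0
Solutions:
 h(b) = 0


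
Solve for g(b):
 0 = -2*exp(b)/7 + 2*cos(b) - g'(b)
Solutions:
 g(b) = C1 - 2*exp(b)/7 + 2*sin(b)


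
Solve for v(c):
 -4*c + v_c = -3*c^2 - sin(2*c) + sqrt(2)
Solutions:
 v(c) = C1 - c^3 + 2*c^2 + sqrt(2)*c + cos(2*c)/2


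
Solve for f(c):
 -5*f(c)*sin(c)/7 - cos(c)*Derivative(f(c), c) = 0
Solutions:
 f(c) = C1*cos(c)^(5/7)


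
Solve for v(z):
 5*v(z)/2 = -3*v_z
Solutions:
 v(z) = C1*exp(-5*z/6)


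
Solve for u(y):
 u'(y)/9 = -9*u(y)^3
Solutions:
 u(y) = -sqrt(2)*sqrt(-1/(C1 - 81*y))/2
 u(y) = sqrt(2)*sqrt(-1/(C1 - 81*y))/2


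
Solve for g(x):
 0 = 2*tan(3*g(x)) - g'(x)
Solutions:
 g(x) = -asin(C1*exp(6*x))/3 + pi/3
 g(x) = asin(C1*exp(6*x))/3


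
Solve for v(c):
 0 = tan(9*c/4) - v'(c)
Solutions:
 v(c) = C1 - 4*log(cos(9*c/4))/9


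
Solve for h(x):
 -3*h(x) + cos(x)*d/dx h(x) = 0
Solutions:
 h(x) = C1*(sin(x) + 1)^(3/2)/(sin(x) - 1)^(3/2)


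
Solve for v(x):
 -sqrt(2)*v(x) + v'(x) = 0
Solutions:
 v(x) = C1*exp(sqrt(2)*x)


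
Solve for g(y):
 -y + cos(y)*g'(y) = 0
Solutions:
 g(y) = C1 + Integral(y/cos(y), y)


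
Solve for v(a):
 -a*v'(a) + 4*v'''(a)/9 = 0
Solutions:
 v(a) = C1 + Integral(C2*airyai(2^(1/3)*3^(2/3)*a/2) + C3*airybi(2^(1/3)*3^(2/3)*a/2), a)


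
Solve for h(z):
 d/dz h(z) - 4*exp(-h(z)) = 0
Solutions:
 h(z) = log(C1 + 4*z)


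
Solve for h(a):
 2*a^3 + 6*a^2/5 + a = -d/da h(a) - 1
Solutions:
 h(a) = C1 - a^4/2 - 2*a^3/5 - a^2/2 - a


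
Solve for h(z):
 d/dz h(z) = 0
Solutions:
 h(z) = C1


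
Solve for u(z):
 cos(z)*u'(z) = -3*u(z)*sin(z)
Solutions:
 u(z) = C1*cos(z)^3


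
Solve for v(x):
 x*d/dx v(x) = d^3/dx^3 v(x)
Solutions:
 v(x) = C1 + Integral(C2*airyai(x) + C3*airybi(x), x)


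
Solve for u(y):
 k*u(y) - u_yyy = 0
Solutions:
 u(y) = C1*exp(k^(1/3)*y) + C2*exp(k^(1/3)*y*(-1 + sqrt(3)*I)/2) + C3*exp(-k^(1/3)*y*(1 + sqrt(3)*I)/2)


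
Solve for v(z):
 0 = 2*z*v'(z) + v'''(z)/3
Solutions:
 v(z) = C1 + Integral(C2*airyai(-6^(1/3)*z) + C3*airybi(-6^(1/3)*z), z)


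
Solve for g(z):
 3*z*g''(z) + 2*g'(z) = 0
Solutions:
 g(z) = C1 + C2*z^(1/3)


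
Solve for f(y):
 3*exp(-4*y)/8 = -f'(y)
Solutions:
 f(y) = C1 + 3*exp(-4*y)/32


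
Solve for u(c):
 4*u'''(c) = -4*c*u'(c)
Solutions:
 u(c) = C1 + Integral(C2*airyai(-c) + C3*airybi(-c), c)


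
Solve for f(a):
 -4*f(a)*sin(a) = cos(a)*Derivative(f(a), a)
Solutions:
 f(a) = C1*cos(a)^4


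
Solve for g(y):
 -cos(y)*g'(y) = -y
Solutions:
 g(y) = C1 + Integral(y/cos(y), y)


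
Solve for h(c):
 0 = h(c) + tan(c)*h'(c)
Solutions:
 h(c) = C1/sin(c)


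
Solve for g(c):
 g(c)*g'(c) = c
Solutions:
 g(c) = -sqrt(C1 + c^2)
 g(c) = sqrt(C1 + c^2)


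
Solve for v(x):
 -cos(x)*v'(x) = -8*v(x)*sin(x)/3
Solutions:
 v(x) = C1/cos(x)^(8/3)


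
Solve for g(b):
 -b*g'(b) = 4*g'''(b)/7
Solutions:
 g(b) = C1 + Integral(C2*airyai(-14^(1/3)*b/2) + C3*airybi(-14^(1/3)*b/2), b)


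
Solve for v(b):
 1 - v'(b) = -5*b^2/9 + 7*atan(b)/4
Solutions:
 v(b) = C1 + 5*b^3/27 - 7*b*atan(b)/4 + b + 7*log(b^2 + 1)/8


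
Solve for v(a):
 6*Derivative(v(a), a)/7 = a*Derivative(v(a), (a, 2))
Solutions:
 v(a) = C1 + C2*a^(13/7)


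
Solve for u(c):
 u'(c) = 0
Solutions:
 u(c) = C1


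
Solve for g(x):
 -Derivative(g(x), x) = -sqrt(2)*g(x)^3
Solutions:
 g(x) = -sqrt(2)*sqrt(-1/(C1 + sqrt(2)*x))/2
 g(x) = sqrt(2)*sqrt(-1/(C1 + sqrt(2)*x))/2


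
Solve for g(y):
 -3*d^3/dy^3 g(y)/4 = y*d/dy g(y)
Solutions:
 g(y) = C1 + Integral(C2*airyai(-6^(2/3)*y/3) + C3*airybi(-6^(2/3)*y/3), y)


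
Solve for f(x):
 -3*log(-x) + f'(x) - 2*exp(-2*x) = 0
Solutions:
 f(x) = C1 + 3*x*log(-x) - 3*x - exp(-2*x)


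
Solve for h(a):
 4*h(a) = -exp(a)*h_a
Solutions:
 h(a) = C1*exp(4*exp(-a))


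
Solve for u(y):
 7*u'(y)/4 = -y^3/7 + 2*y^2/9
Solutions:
 u(y) = C1 - y^4/49 + 8*y^3/189


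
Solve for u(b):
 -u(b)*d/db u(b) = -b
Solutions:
 u(b) = -sqrt(C1 + b^2)
 u(b) = sqrt(C1 + b^2)


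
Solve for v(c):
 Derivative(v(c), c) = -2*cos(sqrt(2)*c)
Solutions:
 v(c) = C1 - sqrt(2)*sin(sqrt(2)*c)


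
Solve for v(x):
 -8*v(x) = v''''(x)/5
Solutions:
 v(x) = (C1*sin(10^(1/4)*x) + C2*cos(10^(1/4)*x))*exp(-10^(1/4)*x) + (C3*sin(10^(1/4)*x) + C4*cos(10^(1/4)*x))*exp(10^(1/4)*x)


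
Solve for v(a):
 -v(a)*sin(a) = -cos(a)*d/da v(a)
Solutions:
 v(a) = C1/cos(a)


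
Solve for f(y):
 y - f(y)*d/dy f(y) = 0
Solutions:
 f(y) = -sqrt(C1 + y^2)
 f(y) = sqrt(C1 + y^2)


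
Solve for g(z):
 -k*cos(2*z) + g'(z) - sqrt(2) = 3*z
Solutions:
 g(z) = C1 + k*sin(2*z)/2 + 3*z^2/2 + sqrt(2)*z


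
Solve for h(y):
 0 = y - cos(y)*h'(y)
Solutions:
 h(y) = C1 + Integral(y/cos(y), y)


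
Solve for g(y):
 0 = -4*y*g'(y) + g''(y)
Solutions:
 g(y) = C1 + C2*erfi(sqrt(2)*y)


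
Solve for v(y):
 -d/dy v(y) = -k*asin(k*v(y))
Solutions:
 Integral(1/asin(_y*k), (_y, v(y))) = C1 + k*y


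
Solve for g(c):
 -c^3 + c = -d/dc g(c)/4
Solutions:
 g(c) = C1 + c^4 - 2*c^2


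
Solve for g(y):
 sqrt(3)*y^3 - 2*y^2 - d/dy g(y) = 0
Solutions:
 g(y) = C1 + sqrt(3)*y^4/4 - 2*y^3/3


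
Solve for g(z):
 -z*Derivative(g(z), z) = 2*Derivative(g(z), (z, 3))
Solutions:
 g(z) = C1 + Integral(C2*airyai(-2^(2/3)*z/2) + C3*airybi(-2^(2/3)*z/2), z)


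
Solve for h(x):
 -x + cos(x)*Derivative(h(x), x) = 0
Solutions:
 h(x) = C1 + Integral(x/cos(x), x)


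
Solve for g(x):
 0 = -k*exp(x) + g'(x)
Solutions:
 g(x) = C1 + k*exp(x)


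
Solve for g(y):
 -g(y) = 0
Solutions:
 g(y) = 0


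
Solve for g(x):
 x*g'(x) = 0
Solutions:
 g(x) = C1


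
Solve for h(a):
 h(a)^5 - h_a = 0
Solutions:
 h(a) = -(-1/(C1 + 4*a))^(1/4)
 h(a) = (-1/(C1 + 4*a))^(1/4)
 h(a) = -I*(-1/(C1 + 4*a))^(1/4)
 h(a) = I*(-1/(C1 + 4*a))^(1/4)


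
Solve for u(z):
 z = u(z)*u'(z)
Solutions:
 u(z) = -sqrt(C1 + z^2)
 u(z) = sqrt(C1 + z^2)


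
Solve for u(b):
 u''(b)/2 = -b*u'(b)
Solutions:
 u(b) = C1 + C2*erf(b)


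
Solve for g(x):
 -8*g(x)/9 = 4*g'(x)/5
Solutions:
 g(x) = C1*exp(-10*x/9)


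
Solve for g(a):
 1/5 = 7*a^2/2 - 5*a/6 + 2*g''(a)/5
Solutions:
 g(a) = C1 + C2*a - 35*a^4/48 + 25*a^3/72 + a^2/4


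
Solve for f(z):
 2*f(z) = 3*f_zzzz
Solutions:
 f(z) = C1*exp(-2^(1/4)*3^(3/4)*z/3) + C2*exp(2^(1/4)*3^(3/4)*z/3) + C3*sin(2^(1/4)*3^(3/4)*z/3) + C4*cos(2^(1/4)*3^(3/4)*z/3)


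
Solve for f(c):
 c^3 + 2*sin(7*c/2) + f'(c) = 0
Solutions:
 f(c) = C1 - c^4/4 + 4*cos(7*c/2)/7


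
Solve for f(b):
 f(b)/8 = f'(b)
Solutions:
 f(b) = C1*exp(b/8)


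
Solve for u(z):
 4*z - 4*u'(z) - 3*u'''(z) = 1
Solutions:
 u(z) = C1 + C2*sin(2*sqrt(3)*z/3) + C3*cos(2*sqrt(3)*z/3) + z^2/2 - z/4


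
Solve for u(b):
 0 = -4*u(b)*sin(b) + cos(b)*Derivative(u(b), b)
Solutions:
 u(b) = C1/cos(b)^4


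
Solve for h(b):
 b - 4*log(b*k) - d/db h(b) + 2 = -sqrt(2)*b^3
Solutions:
 h(b) = C1 + sqrt(2)*b^4/4 + b^2/2 - 4*b*log(b*k) + 6*b


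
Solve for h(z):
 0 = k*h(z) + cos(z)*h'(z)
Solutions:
 h(z) = C1*exp(k*(log(sin(z) - 1) - log(sin(z) + 1))/2)


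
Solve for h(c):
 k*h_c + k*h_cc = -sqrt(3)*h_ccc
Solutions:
 h(c) = C1 + C2*exp(sqrt(3)*c*(-k + sqrt(k*(k - 4*sqrt(3))))/6) + C3*exp(-sqrt(3)*c*(k + sqrt(k*(k - 4*sqrt(3))))/6)


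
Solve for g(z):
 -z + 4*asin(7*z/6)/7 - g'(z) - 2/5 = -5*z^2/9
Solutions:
 g(z) = C1 + 5*z^3/27 - z^2/2 + 4*z*asin(7*z/6)/7 - 2*z/5 + 4*sqrt(36 - 49*z^2)/49


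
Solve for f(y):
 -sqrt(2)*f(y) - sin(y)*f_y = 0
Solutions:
 f(y) = C1*(cos(y) + 1)^(sqrt(2)/2)/(cos(y) - 1)^(sqrt(2)/2)


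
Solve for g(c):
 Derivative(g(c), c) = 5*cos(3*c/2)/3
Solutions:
 g(c) = C1 + 10*sin(3*c/2)/9


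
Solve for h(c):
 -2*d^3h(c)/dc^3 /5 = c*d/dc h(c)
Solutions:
 h(c) = C1 + Integral(C2*airyai(-2^(2/3)*5^(1/3)*c/2) + C3*airybi(-2^(2/3)*5^(1/3)*c/2), c)


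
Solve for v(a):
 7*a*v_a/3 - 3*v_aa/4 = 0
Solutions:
 v(a) = C1 + C2*erfi(sqrt(14)*a/3)


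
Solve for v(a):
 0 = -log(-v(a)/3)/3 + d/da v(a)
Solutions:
 -3*Integral(1/(log(-_y) - log(3)), (_y, v(a))) = C1 - a


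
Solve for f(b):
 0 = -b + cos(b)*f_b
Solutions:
 f(b) = C1 + Integral(b/cos(b), b)


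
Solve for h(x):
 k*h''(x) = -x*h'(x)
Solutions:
 h(x) = C1 + C2*sqrt(k)*erf(sqrt(2)*x*sqrt(1/k)/2)


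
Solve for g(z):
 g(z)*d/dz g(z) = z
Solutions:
 g(z) = -sqrt(C1 + z^2)
 g(z) = sqrt(C1 + z^2)


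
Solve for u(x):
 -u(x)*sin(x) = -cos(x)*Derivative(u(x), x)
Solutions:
 u(x) = C1/cos(x)


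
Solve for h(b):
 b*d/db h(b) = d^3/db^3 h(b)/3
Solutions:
 h(b) = C1 + Integral(C2*airyai(3^(1/3)*b) + C3*airybi(3^(1/3)*b), b)


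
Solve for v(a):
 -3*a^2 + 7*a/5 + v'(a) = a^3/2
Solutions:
 v(a) = C1 + a^4/8 + a^3 - 7*a^2/10


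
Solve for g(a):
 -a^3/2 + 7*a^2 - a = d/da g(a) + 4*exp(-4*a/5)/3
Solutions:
 g(a) = C1 - a^4/8 + 7*a^3/3 - a^2/2 + 5*exp(-4*a/5)/3


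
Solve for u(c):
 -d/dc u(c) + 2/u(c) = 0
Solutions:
 u(c) = -sqrt(C1 + 4*c)
 u(c) = sqrt(C1 + 4*c)


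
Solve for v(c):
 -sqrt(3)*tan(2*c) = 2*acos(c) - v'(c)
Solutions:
 v(c) = C1 + 2*c*acos(c) - 2*sqrt(1 - c^2) - sqrt(3)*log(cos(2*c))/2


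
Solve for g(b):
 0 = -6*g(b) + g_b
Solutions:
 g(b) = C1*exp(6*b)


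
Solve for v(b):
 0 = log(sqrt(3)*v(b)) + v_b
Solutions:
 2*Integral(1/(2*log(_y) + log(3)), (_y, v(b))) = C1 - b


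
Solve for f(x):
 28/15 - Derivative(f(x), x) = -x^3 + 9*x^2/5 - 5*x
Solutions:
 f(x) = C1 + x^4/4 - 3*x^3/5 + 5*x^2/2 + 28*x/15


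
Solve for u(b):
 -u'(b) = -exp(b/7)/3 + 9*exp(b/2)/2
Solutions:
 u(b) = C1 + 7*exp(b/7)/3 - 9*exp(b/2)


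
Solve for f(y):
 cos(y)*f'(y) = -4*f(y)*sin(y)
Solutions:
 f(y) = C1*cos(y)^4


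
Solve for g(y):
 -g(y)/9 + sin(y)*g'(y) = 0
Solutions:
 g(y) = C1*(cos(y) - 1)^(1/18)/(cos(y) + 1)^(1/18)


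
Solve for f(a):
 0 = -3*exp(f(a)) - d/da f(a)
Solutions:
 f(a) = log(1/(C1 + 3*a))


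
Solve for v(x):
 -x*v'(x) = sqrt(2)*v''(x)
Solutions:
 v(x) = C1 + C2*erf(2^(1/4)*x/2)


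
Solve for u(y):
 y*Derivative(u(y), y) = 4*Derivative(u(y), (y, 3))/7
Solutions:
 u(y) = C1 + Integral(C2*airyai(14^(1/3)*y/2) + C3*airybi(14^(1/3)*y/2), y)


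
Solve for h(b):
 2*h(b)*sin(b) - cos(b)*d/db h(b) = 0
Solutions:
 h(b) = C1/cos(b)^2


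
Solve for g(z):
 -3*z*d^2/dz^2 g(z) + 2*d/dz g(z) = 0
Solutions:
 g(z) = C1 + C2*z^(5/3)


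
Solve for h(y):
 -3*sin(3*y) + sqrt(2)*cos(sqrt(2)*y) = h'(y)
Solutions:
 h(y) = C1 + sin(sqrt(2)*y) + cos(3*y)


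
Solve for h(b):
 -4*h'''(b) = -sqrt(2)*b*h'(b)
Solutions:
 h(b) = C1 + Integral(C2*airyai(sqrt(2)*b/2) + C3*airybi(sqrt(2)*b/2), b)


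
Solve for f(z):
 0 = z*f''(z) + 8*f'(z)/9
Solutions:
 f(z) = C1 + C2*z^(1/9)


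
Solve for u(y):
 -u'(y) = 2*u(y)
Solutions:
 u(y) = C1*exp(-2*y)


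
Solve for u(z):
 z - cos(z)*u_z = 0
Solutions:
 u(z) = C1 + Integral(z/cos(z), z)


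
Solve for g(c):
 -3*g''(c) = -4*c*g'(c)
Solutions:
 g(c) = C1 + C2*erfi(sqrt(6)*c/3)


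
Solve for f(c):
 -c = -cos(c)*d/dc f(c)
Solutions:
 f(c) = C1 + Integral(c/cos(c), c)


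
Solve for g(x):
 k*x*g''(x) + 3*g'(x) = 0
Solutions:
 g(x) = C1 + x^(((re(k) - 3)*re(k) + im(k)^2)/(re(k)^2 + im(k)^2))*(C2*sin(3*log(x)*Abs(im(k))/(re(k)^2 + im(k)^2)) + C3*cos(3*log(x)*im(k)/(re(k)^2 + im(k)^2)))


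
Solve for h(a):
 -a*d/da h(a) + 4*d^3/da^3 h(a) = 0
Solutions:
 h(a) = C1 + Integral(C2*airyai(2^(1/3)*a/2) + C3*airybi(2^(1/3)*a/2), a)


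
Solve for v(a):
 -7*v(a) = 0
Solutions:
 v(a) = 0


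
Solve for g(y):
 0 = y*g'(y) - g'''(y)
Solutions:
 g(y) = C1 + Integral(C2*airyai(y) + C3*airybi(y), y)


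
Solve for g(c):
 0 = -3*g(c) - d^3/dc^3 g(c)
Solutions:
 g(c) = C3*exp(-3^(1/3)*c) + (C1*sin(3^(5/6)*c/2) + C2*cos(3^(5/6)*c/2))*exp(3^(1/3)*c/2)


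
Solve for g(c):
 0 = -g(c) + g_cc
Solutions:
 g(c) = C1*exp(-c) + C2*exp(c)


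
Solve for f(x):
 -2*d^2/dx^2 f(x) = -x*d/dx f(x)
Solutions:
 f(x) = C1 + C2*erfi(x/2)


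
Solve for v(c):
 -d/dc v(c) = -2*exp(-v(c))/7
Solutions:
 v(c) = log(C1 + 2*c/7)


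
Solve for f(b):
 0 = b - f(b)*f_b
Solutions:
 f(b) = -sqrt(C1 + b^2)
 f(b) = sqrt(C1 + b^2)


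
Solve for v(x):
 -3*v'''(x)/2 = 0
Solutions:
 v(x) = C1 + C2*x + C3*x^2


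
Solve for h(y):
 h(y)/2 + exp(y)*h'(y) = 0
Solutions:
 h(y) = C1*exp(exp(-y)/2)


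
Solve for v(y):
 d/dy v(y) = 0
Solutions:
 v(y) = C1


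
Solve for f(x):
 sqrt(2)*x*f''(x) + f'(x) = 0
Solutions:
 f(x) = C1 + C2*x^(1 - sqrt(2)/2)


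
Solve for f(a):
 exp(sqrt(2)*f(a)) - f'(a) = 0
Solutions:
 f(a) = sqrt(2)*(2*log(-1/(C1 + a)) - log(2))/4


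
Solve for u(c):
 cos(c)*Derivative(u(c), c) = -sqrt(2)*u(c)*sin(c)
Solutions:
 u(c) = C1*cos(c)^(sqrt(2))


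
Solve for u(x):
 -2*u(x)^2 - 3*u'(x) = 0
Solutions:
 u(x) = 3/(C1 + 2*x)


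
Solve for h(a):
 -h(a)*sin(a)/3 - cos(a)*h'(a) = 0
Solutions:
 h(a) = C1*cos(a)^(1/3)


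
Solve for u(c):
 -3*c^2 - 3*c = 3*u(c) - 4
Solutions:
 u(c) = -c^2 - c + 4/3


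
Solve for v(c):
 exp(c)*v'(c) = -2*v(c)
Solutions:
 v(c) = C1*exp(2*exp(-c))


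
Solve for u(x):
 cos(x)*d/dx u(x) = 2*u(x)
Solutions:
 u(x) = C1*(sin(x) + 1)/(sin(x) - 1)


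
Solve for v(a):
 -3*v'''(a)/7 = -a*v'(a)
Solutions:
 v(a) = C1 + Integral(C2*airyai(3^(2/3)*7^(1/3)*a/3) + C3*airybi(3^(2/3)*7^(1/3)*a/3), a)


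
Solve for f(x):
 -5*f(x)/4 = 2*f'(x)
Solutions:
 f(x) = C1*exp(-5*x/8)
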